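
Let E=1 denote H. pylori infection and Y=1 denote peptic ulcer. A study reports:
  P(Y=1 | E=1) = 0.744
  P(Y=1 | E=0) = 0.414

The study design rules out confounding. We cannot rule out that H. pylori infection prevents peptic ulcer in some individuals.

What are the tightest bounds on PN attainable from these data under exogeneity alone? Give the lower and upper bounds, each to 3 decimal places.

Let p₁ = 0.744, p₀ = 0.414.
Under exogeneity alone the bounds on PN are max{0,(p₁−p₀)/p₁} ≤ PN ≤ min{1,(1−p₀)/p₁}.
  lower = (p₁ − p₀)/p₁ = 0.33 / 0.744 ≈ 0.4435
  upper = min{1, (1 − p₀)/p₁} = 0.586 / 0.744 ≈ 0.7876

0.444 ≤ PN ≤ 0.788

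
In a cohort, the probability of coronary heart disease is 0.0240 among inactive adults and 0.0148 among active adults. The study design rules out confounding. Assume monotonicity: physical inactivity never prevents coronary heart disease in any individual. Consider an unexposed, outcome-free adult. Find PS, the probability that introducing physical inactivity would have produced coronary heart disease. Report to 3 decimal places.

Let p₁ = 0.024, p₀ = 0.0148.
Under exogeneity and monotonicity, PS = (p₁ − p₀) / (1 − p₀).
PS = (0.024 − 0.0148) / (1 − 0.0148) = 0.0092 / 0.9852 ≈ 0.0093

PS ≈ 0.009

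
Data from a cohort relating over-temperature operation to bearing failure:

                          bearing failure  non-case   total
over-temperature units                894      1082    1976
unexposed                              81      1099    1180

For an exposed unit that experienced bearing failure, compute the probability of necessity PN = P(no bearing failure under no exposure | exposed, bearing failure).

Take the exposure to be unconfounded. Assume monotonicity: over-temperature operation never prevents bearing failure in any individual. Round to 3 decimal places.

p₁ = P(outcome | exposed) = 894/1976 = 0.45243
p₀ = P(outcome | unexposed) = 81/1180 = 0.068644
Under exogeneity and monotonicity, PN = (p₁ − p₀)/p₁.
PN = (0.45243 − 0.068644) / 0.45243 ≈ 0.8483

PN ≈ 0.848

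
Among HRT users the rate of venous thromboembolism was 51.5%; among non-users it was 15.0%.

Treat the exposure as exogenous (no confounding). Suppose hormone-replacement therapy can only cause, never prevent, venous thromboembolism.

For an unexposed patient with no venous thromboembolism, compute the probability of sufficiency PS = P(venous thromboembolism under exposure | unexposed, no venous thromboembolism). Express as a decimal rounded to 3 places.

PS ≈ 0.429

p₁ = 0.515, p₀ = 0.15.
Under exogeneity and monotonicity, PS = (p₁ − p₀) / (1 − p₀).
PS = (0.515 − 0.15) / (1 − 0.15) = 0.365 / 0.85 ≈ 0.4294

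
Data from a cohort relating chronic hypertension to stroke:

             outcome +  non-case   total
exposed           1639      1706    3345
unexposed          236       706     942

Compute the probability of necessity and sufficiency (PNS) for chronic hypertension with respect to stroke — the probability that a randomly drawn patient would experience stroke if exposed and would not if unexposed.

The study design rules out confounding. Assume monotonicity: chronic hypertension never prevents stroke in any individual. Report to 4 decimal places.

PNS ≈ 0.2395

p₁ = P(outcome | exposed) = 1639/3345 = 0.48999
p₀ = P(outcome | unexposed) = 236/942 = 0.25053
Under exogeneity and monotonicity, PNS = p₁ − p₀.
PNS = 0.48999 − 0.25053 = 0.23945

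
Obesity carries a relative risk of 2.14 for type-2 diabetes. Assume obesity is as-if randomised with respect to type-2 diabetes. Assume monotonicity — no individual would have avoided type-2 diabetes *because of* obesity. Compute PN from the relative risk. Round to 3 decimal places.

Under exogeneity and monotonicity, PN = (RR − 1) / RR = 1 − 1/RR.
PN = (2.14 − 1) / 2.14 = 1.14 / 2.14 ≈ 0.5327

PN ≈ 0.533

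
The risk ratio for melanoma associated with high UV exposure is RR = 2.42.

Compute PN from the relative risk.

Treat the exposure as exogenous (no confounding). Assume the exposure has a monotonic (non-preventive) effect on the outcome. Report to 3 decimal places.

Under exogeneity and monotonicity, PN = (RR − 1) / RR = 1 − 1/RR.
PN = (2.42 − 1) / 2.42 = 1.42 / 2.42 ≈ 0.5868

PN ≈ 0.587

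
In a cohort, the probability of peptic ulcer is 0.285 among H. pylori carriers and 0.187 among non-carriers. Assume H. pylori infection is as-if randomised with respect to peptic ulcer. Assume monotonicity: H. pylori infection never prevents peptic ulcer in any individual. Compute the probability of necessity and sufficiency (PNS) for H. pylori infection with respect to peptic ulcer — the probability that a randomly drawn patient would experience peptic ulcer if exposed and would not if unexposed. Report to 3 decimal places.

Let p₁ = 0.285, p₀ = 0.187.
Under exogeneity and monotonicity, PNS = p₁ − p₀.
PNS = 0.285 − 0.187 = 0.098

PNS ≈ 0.098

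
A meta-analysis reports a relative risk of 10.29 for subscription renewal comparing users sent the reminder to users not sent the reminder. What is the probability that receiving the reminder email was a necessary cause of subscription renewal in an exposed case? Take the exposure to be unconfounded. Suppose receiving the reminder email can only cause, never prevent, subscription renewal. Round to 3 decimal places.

Under exogeneity and monotonicity, PN = (RR − 1) / RR = 1 − 1/RR.
PN = (10.29 − 1) / 10.29 = 9.29 / 10.29 ≈ 0.9028

PN ≈ 0.903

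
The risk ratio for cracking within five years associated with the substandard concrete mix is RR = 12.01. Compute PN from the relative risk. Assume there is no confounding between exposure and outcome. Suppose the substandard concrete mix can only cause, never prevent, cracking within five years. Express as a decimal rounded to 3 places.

Under exogeneity and monotonicity, PN = (RR − 1) / RR = 1 − 1/RR.
PN = (12.01 − 1) / 12.01 = 11.01 / 12.01 ≈ 0.9167

PN ≈ 0.917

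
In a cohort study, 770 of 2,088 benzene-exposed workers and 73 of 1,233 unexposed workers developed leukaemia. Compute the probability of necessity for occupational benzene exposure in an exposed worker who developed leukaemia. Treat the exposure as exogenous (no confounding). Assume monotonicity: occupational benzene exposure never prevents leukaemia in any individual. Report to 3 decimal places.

PN ≈ 0.839

p₁ = P(outcome | exposed) = 770/2088 = 0.36877
p₀ = P(outcome | unexposed) = 73/1233 = 0.059205
Under exogeneity and monotonicity, PN = (p₁ − p₀) / p₁.
PN = (0.36877 − 0.059205) / 0.36877 = 0.30957 / 0.36877 ≈ 0.8395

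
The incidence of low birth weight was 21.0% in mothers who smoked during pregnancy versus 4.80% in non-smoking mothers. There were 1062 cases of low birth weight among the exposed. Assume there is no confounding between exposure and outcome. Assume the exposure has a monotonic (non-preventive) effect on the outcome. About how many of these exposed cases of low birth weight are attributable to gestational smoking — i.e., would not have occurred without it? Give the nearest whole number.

p₁ = 0.21, p₀ = 0.048.
PN = (p₁ − p₀)/p₁ = (0.21 − 0.048) / 0.21 ≈ 0.77143.
Attributable cases ≈ PN × (exposed cases) = 0.77143 × 1062 ≈ 819.26.

about 819 cases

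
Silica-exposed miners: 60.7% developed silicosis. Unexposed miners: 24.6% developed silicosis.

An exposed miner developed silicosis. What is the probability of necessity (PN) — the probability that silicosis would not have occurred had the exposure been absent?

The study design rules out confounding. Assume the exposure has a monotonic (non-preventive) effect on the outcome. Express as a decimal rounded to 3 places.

p₁ = 0.607, p₀ = 0.246.
Under exogeneity and monotonicity, PN = (p₁ − p₀) / p₁.
PN = (0.607 − 0.246) / 0.607 = 0.361 / 0.607 ≈ 0.5947

PN ≈ 0.595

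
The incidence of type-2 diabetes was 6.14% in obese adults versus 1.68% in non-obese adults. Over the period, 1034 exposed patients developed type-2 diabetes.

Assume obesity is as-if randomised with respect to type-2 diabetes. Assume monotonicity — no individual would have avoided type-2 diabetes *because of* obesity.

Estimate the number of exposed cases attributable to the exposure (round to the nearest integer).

about 751 cases

p₁ = 0.0614, p₀ = 0.0168.
PN = (p₁ − p₀)/p₁ = (0.0614 − 0.0168) / 0.0614 ≈ 0.72638.
Attributable cases ≈ PN × (exposed cases) = 0.72638 × 1034 ≈ 751.08.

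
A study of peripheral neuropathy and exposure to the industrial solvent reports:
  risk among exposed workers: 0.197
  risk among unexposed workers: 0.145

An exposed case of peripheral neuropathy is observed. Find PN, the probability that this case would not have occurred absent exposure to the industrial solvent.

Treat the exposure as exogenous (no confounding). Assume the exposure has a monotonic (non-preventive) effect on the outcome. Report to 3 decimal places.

PN ≈ 0.264

Let p₁ = 0.197, p₀ = 0.145.
Under exogeneity and monotonicity, PN = (p₁ − p₀) / p₁.
PN = (0.197 − 0.145) / 0.197 = 0.052 / 0.197 ≈ 0.2640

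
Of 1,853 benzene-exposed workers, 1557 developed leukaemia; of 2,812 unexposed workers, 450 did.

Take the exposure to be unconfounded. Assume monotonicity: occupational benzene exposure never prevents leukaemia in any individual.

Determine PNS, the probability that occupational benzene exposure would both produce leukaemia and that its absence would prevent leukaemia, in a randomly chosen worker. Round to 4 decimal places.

p₁ = P(outcome | exposed) = 1557/1853 = 0.84026
p₀ = P(outcome | unexposed) = 450/2812 = 0.16003
Under exogeneity and monotonicity, PNS = p₁ − p₀.
PNS = 0.84026 − 0.16003 = 0.68023

PNS ≈ 0.6802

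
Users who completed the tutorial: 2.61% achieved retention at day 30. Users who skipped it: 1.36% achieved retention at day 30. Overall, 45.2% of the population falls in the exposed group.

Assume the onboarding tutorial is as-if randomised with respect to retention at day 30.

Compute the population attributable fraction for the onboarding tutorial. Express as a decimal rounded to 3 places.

PAF ≈ 0.294

p₁ = 0.0261, p₀ = 0.0136.
Overall risk P(Y=1) = π·p₁ + (1−π)·p₀ = 0.452×0.0261 + 0.548×0.0136 = 0.01925.
Under exogeneity, PAF = [P(Y=1) − p₀] / P(Y=1).
PAF = (0.01925 − 0.0136) / 0.01925 ≈ 0.2935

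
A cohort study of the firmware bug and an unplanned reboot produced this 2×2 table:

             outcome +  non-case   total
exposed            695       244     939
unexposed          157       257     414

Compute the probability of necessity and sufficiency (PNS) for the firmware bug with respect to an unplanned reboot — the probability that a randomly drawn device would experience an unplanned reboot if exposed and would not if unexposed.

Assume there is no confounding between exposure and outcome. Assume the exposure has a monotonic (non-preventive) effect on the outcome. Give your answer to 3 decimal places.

PNS ≈ 0.361

p₁ = P(outcome | exposed) = 695/939 = 0.74015
p₀ = P(outcome | unexposed) = 157/414 = 0.37923
Under exogeneity and monotonicity, PNS = p₁ − p₀.
PNS = 0.74015 − 0.37923 = 0.36092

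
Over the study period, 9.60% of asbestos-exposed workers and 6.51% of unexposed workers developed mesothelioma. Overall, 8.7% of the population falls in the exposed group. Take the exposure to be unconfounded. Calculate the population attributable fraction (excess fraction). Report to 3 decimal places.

PAF ≈ 0.040

p₁ = 0.096, p₀ = 0.0651.
Overall risk P(Y=1) = π·p₁ + (1−π)·p₀ = 0.087×0.096 + 0.913×0.0651 = 0.067788.
Under exogeneity, PAF = [P(Y=1) − p₀] / P(Y=1).
PAF = (0.067788 − 0.0651) / 0.067788 ≈ 0.0397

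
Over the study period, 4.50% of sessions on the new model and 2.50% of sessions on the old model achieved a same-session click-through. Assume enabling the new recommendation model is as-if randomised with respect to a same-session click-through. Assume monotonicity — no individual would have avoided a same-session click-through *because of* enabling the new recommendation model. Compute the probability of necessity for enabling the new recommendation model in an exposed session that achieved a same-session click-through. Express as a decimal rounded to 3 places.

p₁ = 0.045, p₀ = 0.025.
Under exogeneity and monotonicity, PN = (p₁ − p₀) / p₁.
PN = (0.045 − 0.025) / 0.045 = 0.02 / 0.045 ≈ 0.4444

PN ≈ 0.444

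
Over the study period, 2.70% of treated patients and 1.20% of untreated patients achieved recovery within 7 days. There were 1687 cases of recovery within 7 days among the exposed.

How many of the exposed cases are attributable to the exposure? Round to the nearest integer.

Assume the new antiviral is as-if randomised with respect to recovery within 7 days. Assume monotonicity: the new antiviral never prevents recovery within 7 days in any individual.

p₁ = 0.027, p₀ = 0.012.
PN = (p₁ − p₀)/p₁ = (0.027 − 0.012) / 0.027 ≈ 0.55556.
Attributable cases ≈ PN × (exposed cases) = 0.55556 × 1687 ≈ 937.22.

about 937 cases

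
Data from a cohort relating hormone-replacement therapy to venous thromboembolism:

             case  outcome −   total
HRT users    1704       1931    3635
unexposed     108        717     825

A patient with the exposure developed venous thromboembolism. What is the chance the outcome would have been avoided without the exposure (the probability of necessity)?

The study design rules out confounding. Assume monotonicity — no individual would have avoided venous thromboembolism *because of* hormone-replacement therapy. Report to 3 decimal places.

p₁ = P(outcome | exposed) = 1704/3635 = 0.46878
p₀ = P(outcome | unexposed) = 108/825 = 0.13091
Under exogeneity and monotonicity, PN = (p₁ − p₀)/p₁.
PN = (0.46878 − 0.13091) / 0.46878 ≈ 0.7207

PN ≈ 0.721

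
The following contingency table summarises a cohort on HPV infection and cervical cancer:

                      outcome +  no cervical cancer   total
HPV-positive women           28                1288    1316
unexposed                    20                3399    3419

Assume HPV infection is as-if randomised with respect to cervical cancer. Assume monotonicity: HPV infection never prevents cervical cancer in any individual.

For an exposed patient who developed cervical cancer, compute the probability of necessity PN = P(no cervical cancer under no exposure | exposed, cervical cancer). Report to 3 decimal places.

p₁ = P(outcome | exposed) = 28/1316 = 0.021277
p₀ = P(outcome | unexposed) = 20/3419 = 0.0058497
Under exogeneity and monotonicity, PN = (p₁ − p₀) / p₁.
PN = (0.021277 − 0.0058497) / 0.021277 = 0.015427 / 0.021277 ≈ 0.7251

PN ≈ 0.725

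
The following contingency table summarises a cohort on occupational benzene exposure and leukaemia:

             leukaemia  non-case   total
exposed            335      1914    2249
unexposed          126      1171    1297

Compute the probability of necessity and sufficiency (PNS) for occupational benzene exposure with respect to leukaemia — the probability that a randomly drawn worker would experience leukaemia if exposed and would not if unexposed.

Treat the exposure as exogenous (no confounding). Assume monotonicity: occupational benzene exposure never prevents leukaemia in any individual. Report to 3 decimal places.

p₁ = P(outcome | exposed) = 335/2249 = 0.14896
p₀ = P(outcome | unexposed) = 126/1297 = 0.097147
Under exogeneity and monotonicity, PNS = p₁ − p₀.
PNS = 0.14896 − 0.097147 = 0.051808

PNS ≈ 0.052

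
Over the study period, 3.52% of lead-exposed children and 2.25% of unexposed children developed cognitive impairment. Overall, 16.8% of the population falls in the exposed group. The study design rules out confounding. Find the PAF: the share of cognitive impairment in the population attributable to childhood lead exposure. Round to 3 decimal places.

PAF ≈ 0.087

p₁ = 0.0352, p₀ = 0.0225.
Overall risk P(Y=1) = π·p₁ + (1−π)·p₀ = 0.168×0.0352 + 0.832×0.0225 = 0.024634.
Under exogeneity, PAF = [P(Y=1) − p₀] / P(Y=1).
PAF = (0.024634 − 0.0225) / 0.024634 ≈ 0.0866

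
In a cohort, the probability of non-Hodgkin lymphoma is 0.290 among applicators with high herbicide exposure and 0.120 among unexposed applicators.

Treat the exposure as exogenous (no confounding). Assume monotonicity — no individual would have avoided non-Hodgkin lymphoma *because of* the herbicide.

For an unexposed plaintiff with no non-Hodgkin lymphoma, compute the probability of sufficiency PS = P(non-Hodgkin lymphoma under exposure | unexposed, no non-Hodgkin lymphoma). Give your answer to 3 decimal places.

Let p₁ = 0.29, p₀ = 0.12.
Under exogeneity and monotonicity, PS = (p₁ − p₀) / (1 − p₀).
PS = (0.29 − 0.12) / (1 − 0.12) = 0.17 / 0.88 ≈ 0.1932

PS ≈ 0.193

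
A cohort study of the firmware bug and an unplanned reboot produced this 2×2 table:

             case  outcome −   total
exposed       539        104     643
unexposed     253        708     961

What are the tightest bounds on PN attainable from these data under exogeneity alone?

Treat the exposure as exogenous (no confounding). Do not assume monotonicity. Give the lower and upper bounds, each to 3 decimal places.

0.686 ≤ PN ≤ 0.879

p₁ = P(outcome | exposed) = 539/643 = 0.83826
p₀ = P(outcome | unexposed) = 253/961 = 0.26327
Under exogeneity alone the bounds on PN are max{0,(p₁−p₀)/p₁} ≤ PN ≤ min{1,(1−p₀)/p₁}.
  lower = (p₁ − p₀)/p₁ = 0.57499 / 0.83826 ≈ 0.6859
  upper = min{1, (1 − p₀)/p₁} = 0.73673 / 0.83826 ≈ 0.8789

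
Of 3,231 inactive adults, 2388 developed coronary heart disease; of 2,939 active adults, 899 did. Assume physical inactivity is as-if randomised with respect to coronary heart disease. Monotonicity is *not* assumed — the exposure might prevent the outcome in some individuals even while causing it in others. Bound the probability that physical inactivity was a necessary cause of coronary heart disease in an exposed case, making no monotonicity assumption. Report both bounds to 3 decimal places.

p₁ = P(outcome | exposed) = 2388/3231 = 0.73909
p₀ = P(outcome | unexposed) = 899/2939 = 0.30589
Under exogeneity alone the bounds on PN are max{0,(p₁−p₀)/p₁} ≤ PN ≤ min{1,(1−p₀)/p₁}.
  lower = (p₁ − p₀)/p₁ = 0.4332 / 0.73909 ≈ 0.5861
  upper = min{1, (1 − p₀)/p₁} = 0.69411 / 0.73909 ≈ 0.9391

0.586 ≤ PN ≤ 0.939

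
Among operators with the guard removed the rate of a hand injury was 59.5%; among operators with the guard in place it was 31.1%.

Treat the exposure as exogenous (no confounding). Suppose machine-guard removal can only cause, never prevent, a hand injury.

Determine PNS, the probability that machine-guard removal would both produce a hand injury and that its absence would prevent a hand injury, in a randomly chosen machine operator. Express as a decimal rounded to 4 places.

PNS ≈ 0.2840

p₁ = 0.595, p₀ = 0.311.
Under exogeneity and monotonicity, PNS = p₁ − p₀.
PNS = 0.595 − 0.311 = 0.284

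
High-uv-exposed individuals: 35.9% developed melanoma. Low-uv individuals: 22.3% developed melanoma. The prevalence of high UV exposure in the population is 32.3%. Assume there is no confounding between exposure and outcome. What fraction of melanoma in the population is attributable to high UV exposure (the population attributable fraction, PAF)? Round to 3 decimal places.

p₁ = 0.359, p₀ = 0.223.
Overall risk P(Y=1) = π·p₁ + (1−π)·p₀ = 0.323×0.359 + 0.677×0.223 = 0.26693.
Under exogeneity, PAF = [P(Y=1) − p₀] / P(Y=1).
PAF = (0.26693 − 0.223) / 0.26693 ≈ 0.1646

PAF ≈ 0.165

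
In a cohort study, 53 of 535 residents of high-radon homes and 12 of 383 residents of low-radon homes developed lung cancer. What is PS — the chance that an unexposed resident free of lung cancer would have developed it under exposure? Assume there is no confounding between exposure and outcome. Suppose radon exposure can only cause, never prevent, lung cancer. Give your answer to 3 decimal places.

PS ≈ 0.070

p₁ = P(outcome | exposed) = 53/535 = 0.099065
p₀ = P(outcome | unexposed) = 12/383 = 0.031332
Under exogeneity and monotonicity, PS = (p₁ − p₀) / (1 − p₀).
PS = (0.099065 − 0.031332) / (1 − 0.031332) = 0.067734 / 0.96867 ≈ 0.0699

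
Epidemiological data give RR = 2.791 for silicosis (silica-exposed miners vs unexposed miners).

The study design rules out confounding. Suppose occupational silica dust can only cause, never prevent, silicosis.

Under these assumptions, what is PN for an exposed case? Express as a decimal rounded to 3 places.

Under exogeneity and monotonicity, PN = (RR − 1) / RR = 1 − 1/RR.
PN = (2.791 − 1) / 2.791 = 1.791 / 2.791 ≈ 0.6417

PN ≈ 0.642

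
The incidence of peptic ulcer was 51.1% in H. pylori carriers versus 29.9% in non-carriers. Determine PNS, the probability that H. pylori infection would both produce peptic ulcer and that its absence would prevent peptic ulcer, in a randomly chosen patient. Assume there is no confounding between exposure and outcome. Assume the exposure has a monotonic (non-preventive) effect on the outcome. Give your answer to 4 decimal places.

PNS ≈ 0.2120

p₁ = 0.511, p₀ = 0.299.
Under exogeneity and monotonicity, PNS = p₁ − p₀.
PNS = 0.511 − 0.299 = 0.212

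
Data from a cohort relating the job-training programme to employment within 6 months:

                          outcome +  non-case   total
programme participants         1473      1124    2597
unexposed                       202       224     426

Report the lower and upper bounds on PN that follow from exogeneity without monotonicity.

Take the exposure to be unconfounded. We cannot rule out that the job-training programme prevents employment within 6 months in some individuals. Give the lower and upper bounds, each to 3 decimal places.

p₁ = P(outcome | exposed) = 1473/2597 = 0.56719
p₀ = P(outcome | unexposed) = 202/426 = 0.47418
Under exogeneity alone the bounds on PN are max{0,(p₁−p₀)/p₁} ≤ PN ≤ min{1,(1−p₀)/p₁}.
  lower = (p₁ − p₀)/p₁ = 0.093015 / 0.56719 ≈ 0.1640
  upper = min{1, (1 − p₀)/p₁} = 0.52582 / 0.56719 ≈ 0.9271

0.164 ≤ PN ≤ 0.927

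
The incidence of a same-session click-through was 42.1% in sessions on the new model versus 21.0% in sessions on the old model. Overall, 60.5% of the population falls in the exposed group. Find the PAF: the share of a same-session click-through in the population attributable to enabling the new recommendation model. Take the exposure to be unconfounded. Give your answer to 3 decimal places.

p₁ = 0.421, p₀ = 0.21.
Overall risk P(Y=1) = π·p₁ + (1−π)·p₀ = 0.605×0.421 + 0.395×0.21 = 0.33766.
Under exogeneity, PAF = [P(Y=1) − p₀] / P(Y=1).
PAF = (0.33766 − 0.21) / 0.33766 ≈ 0.3781

PAF ≈ 0.378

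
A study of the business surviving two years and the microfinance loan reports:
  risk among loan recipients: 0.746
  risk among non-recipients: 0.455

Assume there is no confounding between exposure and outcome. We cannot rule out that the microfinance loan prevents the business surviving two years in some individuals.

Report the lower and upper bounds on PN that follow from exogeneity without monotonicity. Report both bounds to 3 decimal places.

0.390 ≤ PN ≤ 0.731

Let p₁ = 0.746, p₀ = 0.455.
Under exogeneity alone the bounds on PN are max{0,(p₁−p₀)/p₁} ≤ PN ≤ min{1,(1−p₀)/p₁}.
  lower = (p₁ − p₀)/p₁ = 0.291 / 0.746 ≈ 0.3901
  upper = min{1, (1 − p₀)/p₁} = 0.545 / 0.746 ≈ 0.7306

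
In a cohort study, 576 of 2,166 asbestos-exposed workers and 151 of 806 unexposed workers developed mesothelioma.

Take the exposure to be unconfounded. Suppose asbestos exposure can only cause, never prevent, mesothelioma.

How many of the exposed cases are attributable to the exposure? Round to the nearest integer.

about 170 cases

p₁ = P(outcome | exposed) = 576/2166 = 0.26593
p₀ = P(outcome | unexposed) = 151/806 = 0.18734
PN = (p₁ − p₀)/p₁ = (0.26593 − 0.18734) / 0.26593 ≈ 0.29551.
Attributable cases ≈ PN × (exposed cases) = 0.29551 × 576 ≈ 170.21.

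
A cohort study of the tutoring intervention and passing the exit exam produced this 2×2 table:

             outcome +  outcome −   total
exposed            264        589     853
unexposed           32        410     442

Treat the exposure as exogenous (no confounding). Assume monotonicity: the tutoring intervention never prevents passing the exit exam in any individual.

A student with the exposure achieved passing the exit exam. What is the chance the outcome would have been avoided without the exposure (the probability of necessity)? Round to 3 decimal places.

p₁ = P(outcome | exposed) = 264/853 = 0.3095
p₀ = P(outcome | unexposed) = 32/442 = 0.072398
Under exogeneity and monotonicity, PN = (p₁ − p₀)/p₁.
PN = (0.3095 − 0.072398) / 0.3095 ≈ 0.7661

PN ≈ 0.766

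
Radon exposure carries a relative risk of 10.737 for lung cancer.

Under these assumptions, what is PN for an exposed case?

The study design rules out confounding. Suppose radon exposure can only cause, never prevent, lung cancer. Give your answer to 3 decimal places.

PN ≈ 0.907

Under exogeneity and monotonicity, PN = (RR − 1) / RR = 1 − 1/RR.
PN = (10.737 − 1) / 10.737 = 9.737 / 10.737 ≈ 0.9069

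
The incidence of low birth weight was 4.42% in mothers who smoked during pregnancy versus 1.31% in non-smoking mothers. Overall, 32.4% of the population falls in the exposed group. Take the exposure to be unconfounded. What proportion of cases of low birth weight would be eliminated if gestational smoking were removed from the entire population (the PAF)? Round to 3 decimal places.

PAF ≈ 0.435

p₁ = 0.0442, p₀ = 0.0131.
Overall risk P(Y=1) = π·p₁ + (1−π)·p₀ = 0.324×0.0442 + 0.676×0.0131 = 0.023176.
Under exogeneity, PAF = [P(Y=1) − p₀] / P(Y=1).
PAF = (0.023176 − 0.0131) / 0.023176 ≈ 0.4348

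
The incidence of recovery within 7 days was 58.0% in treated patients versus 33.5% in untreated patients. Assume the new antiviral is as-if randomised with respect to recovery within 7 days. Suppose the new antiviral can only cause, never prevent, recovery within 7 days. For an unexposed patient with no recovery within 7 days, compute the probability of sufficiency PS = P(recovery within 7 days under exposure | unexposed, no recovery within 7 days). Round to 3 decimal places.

p₁ = 0.58, p₀ = 0.335.
Under exogeneity and monotonicity, PS = (p₁ − p₀) / (1 − p₀).
PS = (0.58 − 0.335) / (1 − 0.335) = 0.245 / 0.665 ≈ 0.3684

PS ≈ 0.368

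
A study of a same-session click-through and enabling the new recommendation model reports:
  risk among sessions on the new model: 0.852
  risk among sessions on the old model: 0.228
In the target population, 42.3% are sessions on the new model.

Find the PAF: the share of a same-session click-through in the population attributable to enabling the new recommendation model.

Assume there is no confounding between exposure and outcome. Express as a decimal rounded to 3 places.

Let p₁ = 0.852, p₀ = 0.228.
Overall risk P(Y=1) = π·p₁ + (1−π)·p₀ = 0.423×0.852 + 0.577×0.228 = 0.49195.
Under exogeneity, PAF = [P(Y=1) − p₀] / P(Y=1).
PAF = (0.49195 − 0.228) / 0.49195 ≈ 0.5365

PAF ≈ 0.537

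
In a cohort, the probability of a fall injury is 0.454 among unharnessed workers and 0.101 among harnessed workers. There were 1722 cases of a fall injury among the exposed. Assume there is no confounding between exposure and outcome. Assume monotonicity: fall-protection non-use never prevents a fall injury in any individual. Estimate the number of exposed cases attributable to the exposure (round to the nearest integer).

about 1339 cases

Let p₁ = 0.454, p₀ = 0.101.
PN = (p₁ − p₀)/p₁ = (0.454 − 0.101) / 0.454 ≈ 0.77753.
Attributable cases ≈ PN × (exposed cases) = 0.77753 × 1722 ≈ 1338.91.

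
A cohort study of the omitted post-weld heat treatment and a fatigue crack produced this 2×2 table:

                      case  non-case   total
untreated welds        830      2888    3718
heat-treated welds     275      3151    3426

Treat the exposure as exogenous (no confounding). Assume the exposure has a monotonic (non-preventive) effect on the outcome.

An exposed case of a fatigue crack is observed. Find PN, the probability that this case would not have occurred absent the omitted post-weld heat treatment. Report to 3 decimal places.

p₁ = P(outcome | exposed) = 830/3718 = 0.22324
p₀ = P(outcome | unexposed) = 275/3426 = 0.080269
Under exogeneity and monotonicity, PN = (p₁ − p₀)/p₁.
PN = (0.22324 − 0.080269) / 0.22324 ≈ 0.6404

PN ≈ 0.640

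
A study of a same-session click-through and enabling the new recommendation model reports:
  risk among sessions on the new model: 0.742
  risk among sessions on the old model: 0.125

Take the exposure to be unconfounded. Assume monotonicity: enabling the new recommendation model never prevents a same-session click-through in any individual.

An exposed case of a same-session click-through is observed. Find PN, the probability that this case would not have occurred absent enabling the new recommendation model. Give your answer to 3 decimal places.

PN ≈ 0.832

Let p₁ = 0.742, p₀ = 0.125.
Under exogeneity and monotonicity, PN = (p₁ − p₀) / p₁.
PN = (0.742 − 0.125) / 0.742 = 0.617 / 0.742 ≈ 0.8315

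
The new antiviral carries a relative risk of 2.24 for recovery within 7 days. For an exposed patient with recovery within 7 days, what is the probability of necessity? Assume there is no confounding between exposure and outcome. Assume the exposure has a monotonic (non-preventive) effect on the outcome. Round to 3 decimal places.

Under exogeneity and monotonicity, PN = (RR − 1) / RR = 1 − 1/RR.
PN = (2.24 − 1) / 2.24 = 1.24 / 2.24 ≈ 0.5536

PN ≈ 0.554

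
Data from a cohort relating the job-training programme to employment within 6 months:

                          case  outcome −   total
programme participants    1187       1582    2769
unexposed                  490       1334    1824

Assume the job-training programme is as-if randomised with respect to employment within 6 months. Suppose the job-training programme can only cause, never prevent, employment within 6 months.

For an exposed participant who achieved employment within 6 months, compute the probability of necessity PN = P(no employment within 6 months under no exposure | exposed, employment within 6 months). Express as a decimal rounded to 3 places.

p₁ = P(outcome | exposed) = 1187/2769 = 0.42867
p₀ = P(outcome | unexposed) = 490/1824 = 0.26864
Under exogeneity and monotonicity, PN = (p₁ − p₀) / p₁.
PN = (0.42867 − 0.26864) / 0.42867 = 0.16003 / 0.42867 ≈ 0.3733

PN ≈ 0.373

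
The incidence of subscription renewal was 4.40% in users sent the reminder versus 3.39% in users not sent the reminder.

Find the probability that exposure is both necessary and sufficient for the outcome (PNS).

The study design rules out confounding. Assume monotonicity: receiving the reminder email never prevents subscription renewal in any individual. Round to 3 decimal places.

PNS ≈ 0.010

p₁ = 0.044, p₀ = 0.0339.
Under exogeneity and monotonicity, PNS = p₁ − p₀.
PNS = 0.044 − 0.0339 = 0.0101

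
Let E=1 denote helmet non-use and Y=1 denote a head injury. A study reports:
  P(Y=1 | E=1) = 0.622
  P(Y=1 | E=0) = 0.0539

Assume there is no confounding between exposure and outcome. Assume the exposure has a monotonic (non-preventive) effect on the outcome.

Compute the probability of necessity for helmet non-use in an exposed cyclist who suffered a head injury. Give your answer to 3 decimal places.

Let p₁ = 0.622, p₀ = 0.0539.
Under exogeneity and monotonicity, PN = (p₁ − p₀) / p₁.
PN = (0.622 − 0.0539) / 0.622 = 0.5681 / 0.622 ≈ 0.9133

PN ≈ 0.913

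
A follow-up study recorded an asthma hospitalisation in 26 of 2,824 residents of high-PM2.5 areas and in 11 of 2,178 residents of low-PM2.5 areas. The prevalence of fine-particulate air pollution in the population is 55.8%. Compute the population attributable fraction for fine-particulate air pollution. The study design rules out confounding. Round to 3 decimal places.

PAF ≈ 0.315

p₁ = P(outcome | exposed) = 26/2824 = 0.0092068
p₀ = P(outcome | unexposed) = 11/2178 = 0.0050505
Overall risk P(Y=1) = π·p₁ + (1−π)·p₀ = 0.558×0.0092068 + 0.442×0.0050505 = 0.0073697.
Under exogeneity, PAF = [P(Y=1) − p₀] / P(Y=1).
PAF = (0.0073697 − 0.0050505) / 0.0073697 ≈ 0.3147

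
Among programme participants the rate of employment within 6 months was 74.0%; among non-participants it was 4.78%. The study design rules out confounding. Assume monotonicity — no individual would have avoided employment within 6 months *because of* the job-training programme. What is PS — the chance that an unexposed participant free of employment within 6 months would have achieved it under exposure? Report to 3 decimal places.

PS ≈ 0.727

p₁ = 0.74, p₀ = 0.0478.
Under exogeneity and monotonicity, PS = (p₁ − p₀) / (1 − p₀).
PS = (0.74 − 0.0478) / (1 − 0.0478) = 0.6922 / 0.9522 ≈ 0.7269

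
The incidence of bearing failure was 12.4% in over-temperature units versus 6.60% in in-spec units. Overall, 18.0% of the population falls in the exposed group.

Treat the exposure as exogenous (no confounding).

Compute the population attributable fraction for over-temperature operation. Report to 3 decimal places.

p₁ = 0.124, p₀ = 0.066.
Overall risk P(Y=1) = π·p₁ + (1−π)·p₀ = 0.18×0.124 + 0.82×0.066 = 0.07644.
Under exogeneity, PAF = [P(Y=1) − p₀] / P(Y=1).
PAF = (0.07644 − 0.066) / 0.07644 ≈ 0.1366

PAF ≈ 0.137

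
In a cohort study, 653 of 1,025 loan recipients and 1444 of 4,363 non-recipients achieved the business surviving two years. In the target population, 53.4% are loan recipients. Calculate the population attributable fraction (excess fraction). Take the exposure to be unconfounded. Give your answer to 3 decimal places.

p₁ = P(outcome | exposed) = 653/1025 = 0.63707
p₀ = P(outcome | unexposed) = 1444/4363 = 0.33096
Overall risk P(Y=1) = π·p₁ + (1−π)·p₀ = 0.534×0.63707 + 0.466×0.33096 = 0.49443.
Under exogeneity, PAF = [P(Y=1) − p₀] / P(Y=1).
PAF = (0.49443 − 0.33096) / 0.49443 ≈ 0.3306

PAF ≈ 0.331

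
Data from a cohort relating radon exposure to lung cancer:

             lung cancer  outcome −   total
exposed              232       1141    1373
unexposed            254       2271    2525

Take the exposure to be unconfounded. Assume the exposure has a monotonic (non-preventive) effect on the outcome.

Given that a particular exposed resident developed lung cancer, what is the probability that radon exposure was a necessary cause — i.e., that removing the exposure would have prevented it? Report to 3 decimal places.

PN ≈ 0.405

p₁ = P(outcome | exposed) = 232/1373 = 0.16897
p₀ = P(outcome | unexposed) = 254/2525 = 0.10059
Under exogeneity and monotonicity, PN = (p₁ − p₀)/p₁.
PN = (0.16897 − 0.10059) / 0.16897 ≈ 0.4047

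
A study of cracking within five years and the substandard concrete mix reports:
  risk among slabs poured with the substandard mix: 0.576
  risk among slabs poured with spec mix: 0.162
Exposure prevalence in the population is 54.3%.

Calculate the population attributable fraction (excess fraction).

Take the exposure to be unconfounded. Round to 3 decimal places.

Let p₁ = 0.576, p₀ = 0.162.
Overall risk P(Y=1) = π·p₁ + (1−π)·p₀ = 0.543×0.576 + 0.457×0.162 = 0.3868.
Under exogeneity, PAF = [P(Y=1) − p₀] / P(Y=1).
PAF = (0.3868 − 0.162) / 0.3868 ≈ 0.5812

PAF ≈ 0.581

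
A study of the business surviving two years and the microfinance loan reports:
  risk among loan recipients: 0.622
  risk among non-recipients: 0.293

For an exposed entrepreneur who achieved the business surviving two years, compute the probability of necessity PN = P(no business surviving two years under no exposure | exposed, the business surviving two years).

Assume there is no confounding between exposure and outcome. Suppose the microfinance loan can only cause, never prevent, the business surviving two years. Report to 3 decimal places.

PN ≈ 0.529

Let p₁ = 0.622, p₀ = 0.293.
Under exogeneity and monotonicity, PN = (p₁ − p₀) / p₁.
PN = (0.622 − 0.293) / 0.622 = 0.329 / 0.622 ≈ 0.5289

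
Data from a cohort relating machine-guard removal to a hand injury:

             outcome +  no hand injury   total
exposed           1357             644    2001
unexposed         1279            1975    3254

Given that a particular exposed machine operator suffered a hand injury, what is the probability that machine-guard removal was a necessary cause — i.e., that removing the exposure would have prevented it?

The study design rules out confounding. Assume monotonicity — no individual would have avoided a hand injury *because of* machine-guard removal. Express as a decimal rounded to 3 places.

PN ≈ 0.420

p₁ = P(outcome | exposed) = 1357/2001 = 0.67816
p₀ = P(outcome | unexposed) = 1279/3254 = 0.39305
Under exogeneity and monotonicity, PN = (p₁ − p₀)/p₁.
PN = (0.67816 − 0.39305) / 0.67816 ≈ 0.4204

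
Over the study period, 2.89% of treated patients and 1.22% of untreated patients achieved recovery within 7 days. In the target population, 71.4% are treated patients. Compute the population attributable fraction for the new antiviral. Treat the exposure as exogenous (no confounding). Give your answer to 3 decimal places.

PAF ≈ 0.494

p₁ = 0.0289, p₀ = 0.0122.
Overall risk P(Y=1) = π·p₁ + (1−π)·p₀ = 0.714×0.0289 + 0.286×0.0122 = 0.024124.
Under exogeneity, PAF = [P(Y=1) − p₀] / P(Y=1).
PAF = (0.024124 − 0.0122) / 0.024124 ≈ 0.4943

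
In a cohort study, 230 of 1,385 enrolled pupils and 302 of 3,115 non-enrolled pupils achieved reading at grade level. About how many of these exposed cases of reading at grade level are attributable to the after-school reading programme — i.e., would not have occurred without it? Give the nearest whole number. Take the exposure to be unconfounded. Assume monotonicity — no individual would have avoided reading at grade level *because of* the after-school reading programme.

about 96 cases

p₁ = P(outcome | exposed) = 230/1385 = 0.16606
p₀ = P(outcome | unexposed) = 302/3115 = 0.09695
PN = (p₁ − p₀)/p₁ = (0.16606 − 0.09695) / 0.16606 ≈ 0.41619.
Attributable cases ≈ PN × (exposed cases) = 0.41619 × 230 ≈ 95.72.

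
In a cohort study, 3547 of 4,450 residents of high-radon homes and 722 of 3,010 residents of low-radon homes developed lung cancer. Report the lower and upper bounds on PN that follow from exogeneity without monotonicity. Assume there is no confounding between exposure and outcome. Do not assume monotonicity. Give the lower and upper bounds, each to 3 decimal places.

0.699 ≤ PN ≤ 0.954

p₁ = P(outcome | exposed) = 3547/4450 = 0.79708
p₀ = P(outcome | unexposed) = 722/3010 = 0.23987
Under exogeneity alone the bounds on PN are max{0,(p₁−p₀)/p₁} ≤ PN ≤ min{1,(1−p₀)/p₁}.
  lower = (p₁ − p₀)/p₁ = 0.55721 / 0.79708 ≈ 0.6991
  upper = min{1, (1 − p₀)/p₁} = 0.76013 / 0.79708 ≈ 0.9536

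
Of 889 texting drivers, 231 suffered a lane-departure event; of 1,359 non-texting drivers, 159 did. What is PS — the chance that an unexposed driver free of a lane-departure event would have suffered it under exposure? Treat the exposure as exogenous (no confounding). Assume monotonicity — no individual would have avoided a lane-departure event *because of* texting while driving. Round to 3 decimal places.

PS ≈ 0.162

p₁ = P(outcome | exposed) = 231/889 = 0.25984
p₀ = P(outcome | unexposed) = 159/1359 = 0.117
Under exogeneity and monotonicity, PS = (p₁ − p₀) / (1 − p₀).
PS = (0.25984 − 0.117) / (1 − 0.117) = 0.14284 / 0.883 ≈ 0.1618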